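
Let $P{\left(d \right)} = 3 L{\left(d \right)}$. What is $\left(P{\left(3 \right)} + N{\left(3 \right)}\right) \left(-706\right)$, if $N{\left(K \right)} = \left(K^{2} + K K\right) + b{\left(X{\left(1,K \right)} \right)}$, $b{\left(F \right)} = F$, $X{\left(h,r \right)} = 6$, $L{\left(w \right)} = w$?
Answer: $-23298$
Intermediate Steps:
$P{\left(d \right)} = 3 d$
$N{\left(K \right)} = 6 + 2 K^{2}$ ($N{\left(K \right)} = \left(K^{2} + K K\right) + 6 = \left(K^{2} + K^{2}\right) + 6 = 2 K^{2} + 6 = 6 + 2 K^{2}$)
$\left(P{\left(3 \right)} + N{\left(3 \right)}\right) \left(-706\right) = \left(3 \cdot 3 + \left(6 + 2 \cdot 3^{2}\right)\right) \left(-706\right) = \left(9 + \left(6 + 2 \cdot 9\right)\right) \left(-706\right) = \left(9 + \left(6 + 18\right)\right) \left(-706\right) = \left(9 + 24\right) \left(-706\right) = 33 \left(-706\right) = -23298$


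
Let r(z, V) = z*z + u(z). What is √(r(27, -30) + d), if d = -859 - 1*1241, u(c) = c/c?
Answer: I*√1370 ≈ 37.013*I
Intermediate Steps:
u(c) = 1
r(z, V) = 1 + z² (r(z, V) = z*z + 1 = z² + 1 = 1 + z²)
d = -2100 (d = -859 - 1241 = -2100)
√(r(27, -30) + d) = √((1 + 27²) - 2100) = √((1 + 729) - 2100) = √(730 - 2100) = √(-1370) = I*√1370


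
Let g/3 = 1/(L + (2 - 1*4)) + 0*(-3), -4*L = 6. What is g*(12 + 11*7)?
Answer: -534/7 ≈ -76.286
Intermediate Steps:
L = -3/2 (L = -1/4*6 = -3/2 ≈ -1.5000)
g = -6/7 (g = 3*(1/(-3/2 + (2 - 1*4)) + 0*(-3)) = 3*(1/(-3/2 + (2 - 4)) + 0) = 3*(1/(-3/2 - 2) + 0) = 3*(1/(-7/2) + 0) = 3*(-2/7 + 0) = 3*(-2/7) = -6/7 ≈ -0.85714)
g*(12 + 11*7) = -6*(12 + 11*7)/7 = -6*(12 + 77)/7 = -6/7*89 = -534/7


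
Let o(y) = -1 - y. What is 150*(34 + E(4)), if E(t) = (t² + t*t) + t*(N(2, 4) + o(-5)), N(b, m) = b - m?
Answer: 11100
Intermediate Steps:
E(t) = 2*t + 2*t² (E(t) = (t² + t*t) + t*((2 - 1*4) + (-1 - 1*(-5))) = (t² + t²) + t*((2 - 4) + (-1 + 5)) = 2*t² + t*(-2 + 4) = 2*t² + t*2 = 2*t² + 2*t = 2*t + 2*t²)
150*(34 + E(4)) = 150*(34 + 2*4*(1 + 4)) = 150*(34 + 2*4*5) = 150*(34 + 40) = 150*74 = 11100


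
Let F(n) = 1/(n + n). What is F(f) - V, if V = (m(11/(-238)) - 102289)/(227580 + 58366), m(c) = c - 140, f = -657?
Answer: 15982392667/44712232236 ≈ 0.35745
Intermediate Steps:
F(n) = 1/(2*n)
m(c) = -140 + c
V = -24378113/68055148 (V = ((-140 + 11/(-238)) - 102289)/(227580 + 58366) = ((-140 + 11*(-1/238)) - 102289)/285946 = ((-140 - 11/238) - 102289)*(1/285946) = (-33331/238 - 102289)*(1/285946) = -24378113/238*1/285946 = -24378113/68055148 ≈ -0.35821)
F(f) - V = (½)/(-657) - 1*(-24378113/68055148) = (½)*(-1/657) + 24378113/68055148 = -1/1314 + 24378113/68055148 = 15982392667/44712232236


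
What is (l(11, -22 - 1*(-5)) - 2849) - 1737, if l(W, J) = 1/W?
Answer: -50445/11 ≈ -4585.9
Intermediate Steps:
(l(11, -22 - 1*(-5)) - 2849) - 1737 = (1/11 - 2849) - 1737 = -31338/11 - 1737 = -50445/11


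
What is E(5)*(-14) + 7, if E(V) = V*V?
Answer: -343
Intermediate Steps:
E(V) = V**2
E(5)*(-14) + 7 = 5**2*(-14) + 7 = 25*(-14) + 7 = -350 + 7 = -343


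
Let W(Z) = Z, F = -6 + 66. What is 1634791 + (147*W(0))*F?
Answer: 1634791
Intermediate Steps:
F = 60
1634791 + (147*W(0))*F = 1634791 + (147*0)*60 = 1634791 + 0*60 = 1634791 + 0 = 1634791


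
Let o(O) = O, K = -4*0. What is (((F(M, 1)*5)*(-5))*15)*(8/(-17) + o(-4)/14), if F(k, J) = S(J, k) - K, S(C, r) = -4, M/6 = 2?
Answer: -135000/119 ≈ -1134.5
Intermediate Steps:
M = 12 (M = 6*2 = 12)
K = 0
F(k, J) = -4 (F(k, J) = -4 - 1*0 = -4 + 0 = -4)
(((F(M, 1)*5)*(-5))*15)*(8/(-17) + o(-4)/14) = ((-4*5*(-5))*15)*(8/(-17) - 4/14) = (-20*(-5)*15)*(8*(-1/17) - 4*1/14) = (100*15)*(-8/17 - 2/7) = 1500*(-90/119) = -135000/119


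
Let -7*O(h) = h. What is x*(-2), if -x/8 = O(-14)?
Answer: 32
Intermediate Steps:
O(h) = -h/7
x = -16 (x = -(-8)*(-14)/7 = -8*2 = -16)
x*(-2) = -16*(-2) = 32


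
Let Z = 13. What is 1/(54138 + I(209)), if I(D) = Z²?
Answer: 1/54307 ≈ 1.8414e-5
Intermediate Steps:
I(D) = 169 (I(D) = 13² = 169)
1/(54138 + I(209)) = 1/(54138 + 169) = 1/54307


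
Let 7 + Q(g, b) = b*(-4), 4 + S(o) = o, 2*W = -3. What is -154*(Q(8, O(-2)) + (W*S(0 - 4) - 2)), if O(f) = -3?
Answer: -2310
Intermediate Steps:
W = -3/2 (W = (½)*(-3) = -3/2 ≈ -1.5000)
S(o) = -4 + o
Q(g, b) = -7 - 4*b (Q(g, b) = -7 + b*(-4) = -7 - 4*b)
-154*(Q(8, O(-2)) + (W*S(0 - 4) - 2)) = -154*((-7 - 4*(-3)) + (-3*(-4 + (0 - 4))/2 - 2)) = -154*((-7 + 12) + (-3*(-4 - 4)/2 - 2)) = -154*(5 + (-3/2*(-8) - 2)) = -154*(5 + (12 - 2)) = -154*(5 + 10) = -154*15 = -2310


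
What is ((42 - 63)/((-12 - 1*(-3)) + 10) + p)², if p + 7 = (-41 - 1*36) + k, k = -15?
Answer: 14400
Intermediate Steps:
p = -99 (p = -7 + ((-41 - 1*36) - 15) = -7 + ((-41 - 36) - 15) = -7 + (-77 - 15) = -7 - 92 = -99)
((42 - 63)/((-12 - 1*(-3)) + 10) + p)² = ((42 - 63)/((-12 - 1*(-3)) + 10) - 99)² = (-21/((-12 + 3) + 10) - 99)² = (-21/(-9 + 10) - 99)² = (-21/1 - 99)² = (-21*1 - 99)² = (-21 - 99)² = (-120)² = 14400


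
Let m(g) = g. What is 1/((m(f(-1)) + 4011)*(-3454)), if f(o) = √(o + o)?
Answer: I/(3454*(√2 - 4011*I)) ≈ -7.2181e-8 + 2.545e-11*I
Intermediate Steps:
f(o) = √2*√o (f(o) = √(2*o) = √2*√o)
1/((m(f(-1)) + 4011)*(-3454)) = 1/((√2*√(-1) + 4011)*(-3454)) = -1/3454/(√2*I + 4011) = -1/3454/(I*√2 + 4011) = -1/3454/(4011 + I*√2) = -1/(3454*(4011 + I*√2))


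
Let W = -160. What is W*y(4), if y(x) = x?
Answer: -640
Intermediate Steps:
W*y(4) = -160*4 = -640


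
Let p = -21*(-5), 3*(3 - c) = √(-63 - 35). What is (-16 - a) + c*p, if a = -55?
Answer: 354 - 245*I*√2 ≈ 354.0 - 346.48*I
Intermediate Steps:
c = 3 - 7*I*√2/3 (c = 3 - √(-63 - 35)/3 = 3 - 7*I*√2/3 ≈ 3.0 - 3.2998*I)
p = 105
(-16 - a) + c*p = (-16 - 1*(-55)) + (3 - 7*I*√2/3)*105 = (-16 + 55) + (315 - 245*I*√2) = 39 + (315 - 245*I*√2) = 354 - 245*I*√2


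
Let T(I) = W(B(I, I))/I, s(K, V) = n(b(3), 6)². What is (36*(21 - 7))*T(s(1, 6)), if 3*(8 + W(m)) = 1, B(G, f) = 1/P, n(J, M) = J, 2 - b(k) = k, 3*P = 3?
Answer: -3864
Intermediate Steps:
P = 1 (P = (⅓)*3 = 1)
b(k) = 2 - k
B(G, f) = 1 (B(G, f) = 1/1 = 1)
W(m) = -23/3 (W(m) = -8 + (⅓)*1 = -8 + ⅓ = -23/3)
s(K, V) = 1 (s(K, V) = (2 - 1*3)² = (2 - 3)² = (-1)² = 1)
T(I) = -23/(3*I)
(36*(21 - 7))*T(s(1, 6)) = (36*(21 - 7))*(-23/3/1) = (36*14)*(-23/3*1) = 504*(-23/3) = -3864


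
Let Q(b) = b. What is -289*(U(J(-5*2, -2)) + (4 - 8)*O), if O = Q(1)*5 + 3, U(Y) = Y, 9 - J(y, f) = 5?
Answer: 8092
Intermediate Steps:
J(y, f) = 4 (J(y, f) = 9 - 1*5 = 9 - 5 = 4)
O = 8 (O = 1*5 + 3 = 5 + 3 = 8)
-289*(U(J(-5*2, -2)) + (4 - 8)*O) = -289*(4 + (4 - 8)*8) = -289*(4 - 4*8) = -289*(4 - 32) = -289*(-28) = 8092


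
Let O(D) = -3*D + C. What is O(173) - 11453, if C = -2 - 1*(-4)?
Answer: -11970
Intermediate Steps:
C = 2 (C = -2 + 4 = 2)
O(D) = 2 - 3*D (O(D) = -3*D + 2 = 2 - 3*D)
O(173) - 11453 = (2 - 3*173) - 11453 = (2 - 519) - 11453 = -517 - 11453 = -11970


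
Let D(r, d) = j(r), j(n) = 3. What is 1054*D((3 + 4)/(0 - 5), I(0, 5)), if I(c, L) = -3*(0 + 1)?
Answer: 3162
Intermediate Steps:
I(c, L) = -3 (I(c, L) = -3*1 = -3)
D(r, d) = 3
1054*D((3 + 4)/(0 - 5), I(0, 5)) = 1054*3 = 3162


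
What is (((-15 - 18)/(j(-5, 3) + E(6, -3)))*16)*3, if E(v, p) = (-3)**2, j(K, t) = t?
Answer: -132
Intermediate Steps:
E(v, p) = 9
(((-15 - 18)/(j(-5, 3) + E(6, -3)))*16)*3 = (((-15 - 18)/(3 + 9))*16)*3 = (-33/12*16)*3 = (-33*1/12*16)*3 = -11/4*16*3 = -44*3 = -132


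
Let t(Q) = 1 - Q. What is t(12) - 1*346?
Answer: -357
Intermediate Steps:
t(12) - 1*346 = (1 - 1*12) - 1*346 = (1 - 12) - 346 = -11 - 346 = -357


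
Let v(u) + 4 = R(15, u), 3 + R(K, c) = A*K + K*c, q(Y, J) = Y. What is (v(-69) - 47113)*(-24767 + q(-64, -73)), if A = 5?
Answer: 1193874480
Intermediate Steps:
R(K, c) = -3 + 5*K + K*c (R(K, c) = -3 + (5*K + K*c) = -3 + 5*K + K*c)
v(u) = 68 + 15*u (v(u) = -4 + (-3 + 5*15 + 15*u) = -4 + (-3 + 75 + 15*u) = -4 + (72 + 15*u) = 68 + 15*u)
(v(-69) - 47113)*(-24767 + q(-64, -73)) = ((68 + 15*(-69)) - 47113)*(-24767 - 64) = ((68 - 1035) - 47113)*(-24831) = (-967 - 47113)*(-24831) = -48080*(-24831) = 1193874480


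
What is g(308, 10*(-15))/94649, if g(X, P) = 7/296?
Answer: 7/28016104 ≈ 2.4986e-7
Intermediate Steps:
g(X, P) = 7/296 (g(X, P) = 7*(1/296) = 7/296)
g(308, 10*(-15))/94649 = (7/296)/94649 = (7/296)*(1/94649) = 7/28016104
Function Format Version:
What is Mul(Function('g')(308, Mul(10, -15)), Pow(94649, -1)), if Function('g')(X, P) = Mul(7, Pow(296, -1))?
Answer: Rational(7, 28016104) ≈ 2.4986e-7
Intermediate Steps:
Function('g')(X, P) = Rational(7, 296) (Function('g')(X, P) = Mul(7, Rational(1, 296)) = Rational(7, 296))
Mul(Function('g')(308, Mul(10, -15)), Pow(94649, -1)) = Mul(Rational(7, 296), Pow(94649, -1)) = Mul(Rational(7, 296), Rational(1, 94649)) = Rational(7, 28016104)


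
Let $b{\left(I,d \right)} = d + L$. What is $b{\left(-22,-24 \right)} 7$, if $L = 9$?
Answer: $-105$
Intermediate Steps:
$b{\left(I,d \right)} = 9 + d$ ($b{\left(I,d \right)} = d + 9 = 9 + d$)
$b{\left(-22,-24 \right)} 7 = \left(9 - 24\right) 7 = \left(-15\right) 7 = -105$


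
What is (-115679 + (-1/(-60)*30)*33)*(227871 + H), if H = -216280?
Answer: -2681288075/2 ≈ -1.3406e+9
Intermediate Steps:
(-115679 + (-1/(-60)*30)*33)*(227871 + H) = (-115679 + (-1/(-60)*30)*33)*(227871 - 216280) = (-115679 + (-1*(-1/60)*30)*33)*11591 = (-115679 + ((1/60)*30)*33)*11591 = (-115679 + (½)*33)*11591 = (-115679 + 33/2)*11591 = -231325/2*11591 = -2681288075/2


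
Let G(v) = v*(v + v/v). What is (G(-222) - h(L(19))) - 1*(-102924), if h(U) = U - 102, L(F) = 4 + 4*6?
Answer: 152060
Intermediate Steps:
G(v) = v*(1 + v) (G(v) = v*(v + 1) = v*(1 + v))
L(F) = 28 (L(F) = 4 + 24 = 28)
h(U) = -102 + U
(G(-222) - h(L(19))) - 1*(-102924) = (-222*(1 - 222) - (-102 + 28)) - 1*(-102924) = (-222*(-221) - 1*(-74)) + 102924 = (49062 + 74) + 102924 = 49136 + 102924 = 152060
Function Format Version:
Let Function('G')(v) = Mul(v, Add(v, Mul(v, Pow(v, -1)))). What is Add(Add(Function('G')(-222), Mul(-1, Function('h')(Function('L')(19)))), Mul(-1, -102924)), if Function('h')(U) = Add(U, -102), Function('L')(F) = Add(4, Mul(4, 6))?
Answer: 152060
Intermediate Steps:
Function('G')(v) = Mul(v, Add(1, v)) (Function('G')(v) = Mul(v, Add(v, 1)) = Mul(v, Add(1, v)))
Function('L')(F) = 28 (Function('L')(F) = Add(4, 24) = 28)
Function('h')(U) = Add(-102, U)
Add(Add(Function('G')(-222), Mul(-1, Function('h')(Function('L')(19)))), Mul(-1, -102924)) = Add(Add(Mul(-222, Add(1, -222)), Mul(-1, Add(-102, 28))), Mul(-1, -102924)) = Add(Add(Mul(-222, -221), Mul(-1, -74)), 102924) = Add(Add(49062, 74), 102924) = Add(49136, 102924) = 152060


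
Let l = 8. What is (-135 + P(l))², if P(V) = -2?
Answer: 18769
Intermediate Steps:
(-135 + P(l))² = (-135 - 2)² = (-137)² = 18769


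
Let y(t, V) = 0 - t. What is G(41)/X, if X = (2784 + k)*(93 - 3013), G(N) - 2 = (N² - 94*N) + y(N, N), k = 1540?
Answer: 553/3156520 ≈ 0.00017519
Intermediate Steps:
y(t, V) = -t
G(N) = 2 + N² - 95*N (G(N) = 2 + ((N² - 94*N) - N) = 2 + (N² - 95*N) = 2 + N² - 95*N)
X = -12626080 (X = (2784 + 1540)*(93 - 3013) = 4324*(-2920) = -12626080)
G(41)/X = (2 + 41² - 95*41)/(-12626080) = (2 + 1681 - 3895)*(-1/12626080) = -2212*(-1/12626080) = 553/3156520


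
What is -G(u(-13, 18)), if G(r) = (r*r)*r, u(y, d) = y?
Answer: 2197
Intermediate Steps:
G(r) = r**3 (G(r) = r**2*r = r**3)
-G(u(-13, 18)) = -1*(-13)**3 = -1*(-2197) = 2197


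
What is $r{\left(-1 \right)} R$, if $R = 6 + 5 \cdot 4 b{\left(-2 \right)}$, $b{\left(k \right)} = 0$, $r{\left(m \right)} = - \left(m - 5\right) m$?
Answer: $-36$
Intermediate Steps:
$r{\left(m \right)} = - m \left(-5 + m\right)$ ($r{\left(m \right)} = - \left(-5 + m\right) m = - m \left(-5 + m\right)$)
$R = 6$ ($R = 6 + 5 \cdot 4 \cdot 0 = 6 + 20 \cdot 0 = 6 + 0 = 6$)
$r{\left(-1 \right)} R = - (5 - -1) 6 = - (5 + 1) 6 = \left(-1\right) 6 \cdot 6 = \left(-6\right) 6 = -36$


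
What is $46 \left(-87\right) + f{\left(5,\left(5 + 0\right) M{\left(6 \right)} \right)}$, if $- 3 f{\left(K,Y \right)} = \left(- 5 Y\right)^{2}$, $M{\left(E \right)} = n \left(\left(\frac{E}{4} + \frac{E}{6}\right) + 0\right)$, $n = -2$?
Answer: $- \frac{27631}{3} \approx -9210.3$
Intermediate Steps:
$M{\left(E \right)} = - \frac{5 E}{6}$ ($M{\left(E \right)} = - 2 \left(\left(\frac{E}{4} + \frac{E}{6}\right) + 0\right) = - 2 \left(\frac{5 E}{12} + 0\right) = - 2 \frac{5 E}{12} = - \frac{5 E}{6}$)
$f{\left(K,Y \right)} = - \frac{25 Y^{2}}{3}$ ($f{\left(K,Y \right)} = - \frac{\left(- 5 Y\right)^{2}}{3} = - \frac{25 Y^{2}}{3}$)
$46 \left(-87\right) + f{\left(5,\left(5 + 0\right) M{\left(6 \right)} \right)} = 46 \left(-87\right) - \frac{25 \left(\left(5 + 0\right) \left(\left(- \frac{5}{6}\right) 6\right)\right)^{2}}{3} = -4002 - \frac{25 \left(5 \left(-5\right)\right)^{2}}{3} = -4002 - \frac{25 \left(-25\right)^{2}}{3} = -4002 - \frac{15625}{3} = - \frac{27631}{3}$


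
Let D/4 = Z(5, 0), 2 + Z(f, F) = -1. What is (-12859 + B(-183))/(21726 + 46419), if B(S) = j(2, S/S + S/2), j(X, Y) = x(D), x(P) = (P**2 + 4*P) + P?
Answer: -365/1947 ≈ -0.18747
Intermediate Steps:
Z(f, F) = -3 (Z(f, F) = -2 - 1 = -3)
D = -12 (D = 4*(-3) = -12)
x(P) = P**2 + 5*P
j(X, Y) = 84 (j(X, Y) = -12*(5 - 12) = -12*(-7) = 84)
B(S) = 84
(-12859 + B(-183))/(21726 + 46419) = (-12859 + 84)/(21726 + 46419) = -12775/68145 = -12775*1/68145 = -365/1947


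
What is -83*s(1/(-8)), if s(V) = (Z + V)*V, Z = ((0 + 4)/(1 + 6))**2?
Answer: 6557/3136 ≈ 2.0909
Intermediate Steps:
Z = 16/49 (Z = (4/7)**2 = 16/49 ≈ 0.32653)
s(V) = V*(16/49 + V) (s(V) = (16/49 + V)*V = V*(16/49 + V))
-83*s(1/(-8)) = -83*(16 + 49/(-8))/(49*(-8)) = -83*(-1)*(16 + 49*(-1/8))/(49*8) = -83*(-1)*(16 - 49/8)/(49*8) = -83*(-1)*79/(49*8*8) = -83*(-79/3136) = 6557/3136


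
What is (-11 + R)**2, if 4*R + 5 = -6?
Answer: 3025/16 ≈ 189.06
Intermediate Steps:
R = -11/4 (R = -5/4 + (1/4)*(-6) = -5/4 - 3/2 = -11/4 ≈ -2.7500)
(-11 + R)**2 = (-11 - 11/4)**2 = (-55/4)**2 = 3025/16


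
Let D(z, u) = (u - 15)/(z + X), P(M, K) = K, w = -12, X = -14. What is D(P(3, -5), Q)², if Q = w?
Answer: 729/361 ≈ 2.0194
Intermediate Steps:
Q = -12
D(z, u) = (-15 + u)/(-14 + z) (D(z, u) = (u - 15)/(z - 14) = (-15 + u)/(-14 + z))
D(P(3, -5), Q)² = ((-15 - 12)/(-14 - 5))² = (-27/(-19))² = (-1/19*(-27))² = (27/19)² = 729/361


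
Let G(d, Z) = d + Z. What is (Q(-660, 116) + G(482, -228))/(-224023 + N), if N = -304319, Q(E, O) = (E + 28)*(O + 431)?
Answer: 57575/88057 ≈ 0.65384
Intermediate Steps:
Q(E, O) = (28 + E)*(431 + O)
G(d, Z) = Z + d
(Q(-660, 116) + G(482, -228))/(-224023 + N) = ((12068 + 28*116 + 431*(-660) - 660*116) + (-228 + 482))/(-224023 - 304319) = ((12068 + 3248 - 284460 - 76560) + 254)/(-528342) = (-345704 + 254)*(-1/528342) = -345450*(-1/528342) = 57575/88057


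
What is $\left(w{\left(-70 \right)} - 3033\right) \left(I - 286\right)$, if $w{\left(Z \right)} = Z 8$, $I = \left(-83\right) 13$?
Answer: $4904445$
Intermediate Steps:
$I = -1079$
$w{\left(Z \right)} = 8 Z$
$\left(w{\left(-70 \right)} - 3033\right) \left(I - 286\right) = \left(8 \left(-70\right) - 3033\right) \left(-1079 - 286\right) = \left(-560 - 3033\right) \left(-1365\right) = \left(-3593\right) \left(-1365\right) = 4904445$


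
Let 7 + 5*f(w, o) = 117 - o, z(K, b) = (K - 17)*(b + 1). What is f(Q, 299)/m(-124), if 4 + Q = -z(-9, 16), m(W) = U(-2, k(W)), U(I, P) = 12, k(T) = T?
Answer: -63/20 ≈ -3.1500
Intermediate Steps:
z(K, b) = (1 + b)*(-17 + K) (z(K, b) = (-17 + K)*(1 + b) = (1 + b)*(-17 + K))
m(W) = 12
Q = 438 (Q = -4 - (-17 - 9 - 17*16 - 9*16) = -4 - (-17 - 9 - 272 - 144) = -4 - 1*(-442) = -4 + 442 = 438)
f(w, o) = 22 - o/5 (f(w, o) = -7/5 + (117 - o)/5 = -7/5 + (117/5 - o/5) = 22 - o/5)
f(Q, 299)/m(-124) = (22 - 1/5*299)/12 = (22 - 299/5)*(1/12) = -189/5*1/12 = -63/20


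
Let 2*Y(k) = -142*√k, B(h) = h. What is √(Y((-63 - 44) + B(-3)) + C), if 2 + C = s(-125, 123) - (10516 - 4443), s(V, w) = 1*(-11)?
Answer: √(-6086 - 71*I*√110) ≈ 4.7638 - 78.158*I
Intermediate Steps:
s(V, w) = -11
Y(k) = -71*√k (Y(k) = (-142*√k)/2 = -71*√k)
C = -6086 (C = -2 + (-11 - (10516 - 4443)) = -2 + (-11 - 1*6073) = -2 + (-11 - 6073) = -2 - 6084 = -6086)
√(Y((-63 - 44) + B(-3)) + C) = √(-71*√((-63 - 44) - 3) - 6086) = √(-71*√(-107 - 3) - 6086) = √(-71*I*√110 - 6086) = √(-6086 - 71*I*√110)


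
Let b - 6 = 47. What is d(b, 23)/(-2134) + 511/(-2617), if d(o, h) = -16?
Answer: -524301/2792339 ≈ -0.18776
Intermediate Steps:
b = 53 (b = 6 + 47 = 53)
d(b, 23)/(-2134) + 511/(-2617) = -16/(-2134) + 511/(-2617) = -16*(-1/2134) + 511*(-1/2617) = 8/1067 - 511/2617 = -524301/2792339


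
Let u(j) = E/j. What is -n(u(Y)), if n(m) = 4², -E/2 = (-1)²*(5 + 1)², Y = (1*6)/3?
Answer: -16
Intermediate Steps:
Y = 2 (Y = 6*(⅓) = 2)
E = -72 (E = -2*(-1)²*(5 + 1)² = -2*6² = -2*36 = -72)
u(j) = -72/j
n(m) = 16
-n(u(Y)) = -1*16 = -16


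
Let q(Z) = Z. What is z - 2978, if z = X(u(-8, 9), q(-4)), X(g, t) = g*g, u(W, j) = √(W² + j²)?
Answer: -2833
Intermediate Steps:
X(g, t) = g²
z = 145 (z = (√((-8)² + 9²))² = (√(64 + 81))² = (√145)² = 145)
z - 2978 = 145 - 2978 = -2833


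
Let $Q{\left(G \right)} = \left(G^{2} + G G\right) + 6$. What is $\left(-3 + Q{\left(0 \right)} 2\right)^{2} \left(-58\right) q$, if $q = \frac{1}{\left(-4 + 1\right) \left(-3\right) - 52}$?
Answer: $\frac{4698}{43} \approx 109.26$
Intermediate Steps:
$Q{\left(G \right)} = 6 + 2 G^{2}$ ($Q{\left(G \right)} = \left(G^{2} + G^{2}\right) + 6 = 2 G^{2} + 6 = 6 + 2 G^{2}$)
$q = - \frac{1}{43}$ ($q = \frac{1}{\left(-3\right) \left(-3\right) - 52} = \frac{1}{9 - 52} = \frac{1}{-43} = - \frac{1}{43} \approx -0.023256$)
$\left(-3 + Q{\left(0 \right)} 2\right)^{2} \left(-58\right) q = \left(-3 + \left(6 + 2 \cdot 0^{2}\right) 2\right)^{2} \left(-58\right) \left(- \frac{1}{43}\right) = \left(-3 + \left(6 + 2 \cdot 0\right) 2\right)^{2} \left(-58\right) \left(- \frac{1}{43}\right) = \left(-3 + \left(6 + 0\right) 2\right)^{2} \left(-58\right) \left(- \frac{1}{43}\right) = \left(-3 + 6 \cdot 2\right)^{2} \left(-58\right) \left(- \frac{1}{43}\right) = \left(-3 + 12\right)^{2} \left(-58\right) \left(- \frac{1}{43}\right) = 9^{2} \left(-58\right) \left(- \frac{1}{43}\right) = 81 \left(-58\right) \left(- \frac{1}{43}\right) = \left(-4698\right) \left(- \frac{1}{43}\right) = \frac{4698}{43}$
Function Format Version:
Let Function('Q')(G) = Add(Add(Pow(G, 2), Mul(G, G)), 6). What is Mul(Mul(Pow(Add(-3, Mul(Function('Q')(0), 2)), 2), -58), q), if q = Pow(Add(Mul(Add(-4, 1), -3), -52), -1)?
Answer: Rational(4698, 43) ≈ 109.26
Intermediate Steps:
Function('Q')(G) = Add(6, Mul(2, Pow(G, 2))) (Function('Q')(G) = Add(Add(Pow(G, 2), Pow(G, 2)), 6) = Add(Mul(2, Pow(G, 2)), 6) = Add(6, Mul(2, Pow(G, 2))))
q = Rational(-1, 43) (q = Pow(Add(Mul(-3, -3), -52), -1) = Pow(Add(9, -52), -1) = Pow(-43, -1) = Rational(-1, 43) ≈ -0.023256)
Mul(Mul(Pow(Add(-3, Mul(Function('Q')(0), 2)), 2), -58), q) = Mul(Mul(Pow(Add(-3, Mul(Add(6, Mul(2, Pow(0, 2))), 2)), 2), -58), Rational(-1, 43)) = Mul(Mul(Pow(Add(-3, Mul(Add(6, Mul(2, 0)), 2)), 2), -58), Rational(-1, 43)) = Mul(Mul(Pow(Add(-3, Mul(Add(6, 0), 2)), 2), -58), Rational(-1, 43)) = Mul(Mul(Pow(Add(-3, Mul(6, 2)), 2), -58), Rational(-1, 43)) = Mul(Mul(Pow(Add(-3, 12), 2), -58), Rational(-1, 43)) = Mul(Mul(Pow(9, 2), -58), Rational(-1, 43)) = Mul(Mul(81, -58), Rational(-1, 43)) = Mul(-4698, Rational(-1, 43)) = Rational(4698, 43)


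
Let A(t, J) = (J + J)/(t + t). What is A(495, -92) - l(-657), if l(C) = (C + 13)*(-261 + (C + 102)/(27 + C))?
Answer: -82920842/495 ≈ -1.6752e+5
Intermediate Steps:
A(t, J) = J/t (A(t, J) = (2*J)/((2*t)) = (2*J)*(1/(2*t)) = J/t)
l(C) = (-261 + (102 + C)/(27 + C))*(13 + C) (l(C) = (13 + C)*(-261 + (102 + C)/(27 + C)) = (-261 + (102 + C)/(27 + C))*(13 + C))
A(495, -92) - l(-657) = -92/495 - 5*(-18057 - 2065*(-657) - 52*(-657)²)/(27 - 657) = -92*1/495 - 5*(-18057 + 1356705 - 52*431649)/(-630) = -92/495 - 5*(-1)*(-18057 + 1356705 - 22445748)/630 = -92/495 - 5*(-1)*(-21107100)/630 = -92/495 - 1*502550/3 = -92/495 - 502550/3 = -82920842/495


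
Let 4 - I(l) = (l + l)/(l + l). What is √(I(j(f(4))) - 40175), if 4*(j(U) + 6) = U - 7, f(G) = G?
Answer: 22*I*√83 ≈ 200.43*I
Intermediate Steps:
j(U) = -31/4 + U/4 (j(U) = -6 + (U - 7)/4 = -6 + (-7 + U)/4 = -6 + (-7/4 + U/4) = -31/4 + U/4)
I(l) = 3 (I(l) = 4 - (l + l)/(l + l) = 4 - 2*l/(2*l) = 4 - 2*l*1/(2*l) = 4 - 1*1 = 4 - 1 = 3)
√(I(j(f(4))) - 40175) = √(3 - 40175) = √(-40172) = 22*I*√83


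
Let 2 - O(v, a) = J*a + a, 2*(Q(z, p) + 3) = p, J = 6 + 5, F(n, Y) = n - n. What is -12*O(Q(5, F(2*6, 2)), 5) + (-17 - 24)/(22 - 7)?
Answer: 10399/15 ≈ 693.27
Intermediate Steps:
F(n, Y) = 0
J = 11
Q(z, p) = -3 + p/2
O(v, a) = 2 - 12*a (O(v, a) = 2 - (11*a + a) = 2 - 12*a)
-12*O(Q(5, F(2*6, 2)), 5) + (-17 - 24)/(22 - 7) = -12*(2 - 12*5) + (-17 - 24)/(22 - 7) = -12*(2 - 60) - 41/15 = -12*(-58) - 41*1/15 = 696 - 41/15 = 10399/15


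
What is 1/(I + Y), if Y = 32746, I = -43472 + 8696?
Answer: -1/2030 ≈ -0.00049261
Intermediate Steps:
I = -34776
1/(I + Y) = 1/(-34776 + 32746) = 1/(-2030) = -1/2030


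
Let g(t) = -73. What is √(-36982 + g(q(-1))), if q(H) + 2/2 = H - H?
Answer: I*√37055 ≈ 192.5*I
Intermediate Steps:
q(H) = -1 (q(H) = -1 + (H - H) = -1 + 0 = -1)
√(-36982 + g(q(-1))) = √(-36982 - 73) = √(-37055) = I*√37055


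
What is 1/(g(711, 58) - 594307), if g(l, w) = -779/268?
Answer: -268/159275055 ≈ -1.6826e-6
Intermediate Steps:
g(l, w) = -779/268 (g(l, w) = -779*1/268 = -779/268)
1/(g(711, 58) - 594307) = 1/(-779/268 - 594307) = 1/(-159275055/268) = -268/159275055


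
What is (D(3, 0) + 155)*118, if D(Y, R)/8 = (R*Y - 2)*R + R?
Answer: 18290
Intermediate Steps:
D(Y, R) = 8*R + 8*R*(-2 + R*Y) (D(Y, R) = 8*((R*Y - 2)*R + R) = 8*((-2 + R*Y)*R + R) = 8*(R*(-2 + R*Y) + R) = 8*(R + R*(-2 + R*Y)) = 8*R + 8*R*(-2 + R*Y))
(D(3, 0) + 155)*118 = (8*0*(-1 + 0*3) + 155)*118 = (8*0*(-1 + 0) + 155)*118 = (8*0*(-1) + 155)*118 = (0 + 155)*118 = 155*118 = 18290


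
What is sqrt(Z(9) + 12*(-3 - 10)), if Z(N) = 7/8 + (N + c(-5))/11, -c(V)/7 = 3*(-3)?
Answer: 5*I*sqrt(11506)/44 ≈ 12.189*I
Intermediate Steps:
c(V) = 63 (c(V) = -21*(-3) = -7*(-9) = 63)
Z(N) = 581/88 + N/11 (Z(N) = 7/8 + (N + 63)/11 = 7*(1/8) + (63 + N)*(1/11) = 7/8 + (63/11 + N/11) = 581/88 + N/11)
sqrt(Z(9) + 12*(-3 - 10)) = sqrt((581/88 + (1/11)*9) + 12*(-3 - 10)) = sqrt((581/88 + 9/11) + 12*(-13)) = sqrt(653/88 - 156) = sqrt(-13075/88) = 5*I*sqrt(11506)/44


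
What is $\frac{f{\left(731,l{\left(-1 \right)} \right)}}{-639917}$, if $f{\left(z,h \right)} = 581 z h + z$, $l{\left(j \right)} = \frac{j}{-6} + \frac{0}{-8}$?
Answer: $- \frac{429097}{3839502} \approx -0.11176$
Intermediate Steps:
$l{\left(j \right)} = - \frac{j}{6}$ ($l{\left(j \right)} = j \left(- \frac{1}{6}\right) + 0 \left(- \frac{1}{8}\right) = - \frac{j}{6} + 0 = - \frac{j}{6}$)
$f{\left(z,h \right)} = z + 581 h z$ ($f{\left(z,h \right)} = 581 h z + z = z + 581 h z$)
$\frac{f{\left(731,l{\left(-1 \right)} \right)}}{-639917} = \frac{731 \left(1 + 581 \left(\left(- \frac{1}{6}\right) \left(-1\right)\right)\right)}{-639917} = 731 \left(1 + 581 \cdot \frac{1}{6}\right) \left(- \frac{1}{639917}\right) = 731 \left(1 + \frac{581}{6}\right) \left(- \frac{1}{639917}\right) = 731 \cdot \frac{587}{6} \left(- \frac{1}{639917}\right) = \frac{429097}{6} \left(- \frac{1}{639917}\right) = - \frac{429097}{3839502}$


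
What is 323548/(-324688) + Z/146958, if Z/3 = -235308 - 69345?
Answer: -2049401707/284020828 ≈ -7.2157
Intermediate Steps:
Z = -913959 (Z = 3*(-235308 - 69345) = 3*(-304653) = -913959)
323548/(-324688) + Z/146958 = 323548/(-324688) - 913959/146958 = 323548*(-1/324688) - 913959*1/146958 = -80887/81172 - 304653/48986 = -2049401707/284020828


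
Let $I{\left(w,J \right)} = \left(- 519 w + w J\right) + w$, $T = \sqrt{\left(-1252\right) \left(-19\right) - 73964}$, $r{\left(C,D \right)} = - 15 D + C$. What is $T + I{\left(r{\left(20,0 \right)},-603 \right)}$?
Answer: $-22420 + 224 i \approx -22420.0 + 224.0 i$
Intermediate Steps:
$r{\left(C,D \right)} = C - 15 D$
$T = 224 i$ ($T = \sqrt{23788 - 73964} = \sqrt{-50176} = 224 i \approx 224.0 i$)
$I{\left(w,J \right)} = - 518 w + J w$ ($I{\left(w,J \right)} = \left(- 519 w + J w\right) + w = - 518 w + J w$)
$T + I{\left(r{\left(20,0 \right)},-603 \right)} = 224 i + \left(20 - 0\right) \left(-518 - 603\right) = 224 i + \left(20 + 0\right) \left(-1121\right) = 224 i + 20 \left(-1121\right) = 224 i - 22420 = -22420 + 224 i$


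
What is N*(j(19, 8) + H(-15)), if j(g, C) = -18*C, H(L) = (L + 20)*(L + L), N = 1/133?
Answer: -42/19 ≈ -2.2105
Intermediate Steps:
N = 1/133 ≈ 0.0075188
H(L) = 2*L*(20 + L) (H(L) = (20 + L)*(2*L) = 2*L*(20 + L))
N*(j(19, 8) + H(-15)) = (-18*8 + 2*(-15)*(20 - 15))/133 = (-144 + 2*(-15)*5)/133 = (-144 - 150)/133 = (1/133)*(-294) = -42/19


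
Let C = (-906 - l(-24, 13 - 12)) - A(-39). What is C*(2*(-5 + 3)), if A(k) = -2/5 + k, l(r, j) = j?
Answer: 17352/5 ≈ 3470.4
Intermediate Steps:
A(k) = -⅖ + k (A(k) = -2*⅕ + k = -⅖ + k)
C = -4338/5 (C = (-906 - (13 - 12)) - (-⅖ - 39) = (-906 - 1*1) - 1*(-197/5) = (-906 - 1) + 197/5 = -907 + 197/5 = -4338/5 ≈ -867.60)
C*(2*(-5 + 3)) = -8676*(-5 + 3)/5 = -8676*(-2)/5 = -4338/5*(-4) = 17352/5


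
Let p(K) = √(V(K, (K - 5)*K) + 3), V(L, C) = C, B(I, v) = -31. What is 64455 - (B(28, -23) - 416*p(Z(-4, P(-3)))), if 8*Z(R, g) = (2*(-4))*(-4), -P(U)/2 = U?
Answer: 64486 + 416*I ≈ 64486.0 + 416.0*I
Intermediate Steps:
P(U) = -2*U
Z(R, g) = 4 (Z(R, g) = ((2*(-4))*(-4))/8 = (-8*(-4))/8 = (⅛)*32 = 4)
p(K) = √(3 + K*(-5 + K)) (p(K) = √((K - 5)*K + 3) = √((-5 + K)*K + 3) = √(K*(-5 + K) + 3) = √(3 + K*(-5 + K)))
64455 - (B(28, -23) - 416*p(Z(-4, P(-3)))) = 64455 - (-31 - 416*√(3 + 4*(-5 + 4))) = 64455 - (-31 - 416*√(3 + 4*(-1))) = 64455 - (-31 - 416*√(3 - 4)) = 64455 - (-31 - 416*I) = 64455 + (31 + 416*I) = 64486 + 416*I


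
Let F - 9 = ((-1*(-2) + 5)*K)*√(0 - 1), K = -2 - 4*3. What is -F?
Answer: -9 + 98*I ≈ -9.0 + 98.0*I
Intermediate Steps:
K = -14 (K = -2 - 12 = -14)
F = 9 - 98*I (F = 9 + ((-1*(-2) + 5)*(-14))*√(0 - 1) = 9 + ((2 + 5)*(-14))*√(-1) = 9 + (7*(-14))*I = 9 - 98*I ≈ 9.0 - 98.0*I)
-F = -(9 - 98*I) = -9 + 98*I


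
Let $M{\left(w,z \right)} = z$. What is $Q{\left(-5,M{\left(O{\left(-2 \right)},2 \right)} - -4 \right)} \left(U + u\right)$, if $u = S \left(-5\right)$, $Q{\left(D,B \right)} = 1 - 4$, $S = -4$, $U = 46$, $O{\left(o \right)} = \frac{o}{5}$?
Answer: $-198$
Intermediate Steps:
$O{\left(o \right)} = \frac{o}{5}$ ($O{\left(o \right)} = o \frac{1}{5} = \frac{o}{5}$)
$Q{\left(D,B \right)} = -3$ ($Q{\left(D,B \right)} = 1 - 4 = -3$)
$u = 20$ ($u = \left(-4\right) \left(-5\right) = 20$)
$Q{\left(-5,M{\left(O{\left(-2 \right)},2 \right)} - -4 \right)} \left(U + u\right) = - 3 \left(46 + 20\right) = \left(-3\right) 66 = -198$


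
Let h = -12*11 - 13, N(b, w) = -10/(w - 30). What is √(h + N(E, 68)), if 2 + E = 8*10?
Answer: 2*I*√13110/19 ≈ 12.053*I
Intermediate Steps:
E = 78 (E = -2 + 8*10 = -2 + 80 = 78)
N(b, w) = -10/(-30 + w)
h = -145 (h = -132 - 13 = -145)
√(h + N(E, 68)) = √(-145 - 10/(-30 + 68)) = √(-145 - 10/38) = √(-145 - 10*1/38) = √(-145 - 5/19) = √(-2760/19) = 2*I*√13110/19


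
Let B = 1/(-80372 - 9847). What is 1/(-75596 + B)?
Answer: -90219/6820195525 ≈ -1.3228e-5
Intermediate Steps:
B = -1/90219 (B = 1/(-90219) = -1/90219 ≈ -1.1084e-5)
1/(-75596 + B) = 1/(-75596 - 1/90219) = 1/(-6820195525/90219) = -90219/6820195525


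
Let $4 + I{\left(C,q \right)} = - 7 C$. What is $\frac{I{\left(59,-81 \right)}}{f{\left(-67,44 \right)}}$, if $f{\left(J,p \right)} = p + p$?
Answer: $- \frac{417}{88} \approx -4.7386$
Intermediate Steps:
$f{\left(J,p \right)} = 2 p$
$I{\left(C,q \right)} = -4 - 7 C$
$\frac{I{\left(59,-81 \right)}}{f{\left(-67,44 \right)}} = \frac{-4 - 413}{2 \cdot 44} = \frac{-4 - 413}{88} = \left(-417\right) \frac{1}{88} = - \frac{417}{88}$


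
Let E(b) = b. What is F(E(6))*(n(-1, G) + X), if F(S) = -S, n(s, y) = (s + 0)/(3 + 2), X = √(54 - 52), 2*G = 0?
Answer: 6/5 - 6*√2 ≈ -7.2853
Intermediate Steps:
G = 0 (G = (½)*0 = 0)
X = √2 ≈ 1.4142
n(s, y) = s/5
F(E(6))*(n(-1, G) + X) = (-1*6)*((⅕)*(-1) + √2) = -6*(-⅕ + √2) = 6/5 - 6*√2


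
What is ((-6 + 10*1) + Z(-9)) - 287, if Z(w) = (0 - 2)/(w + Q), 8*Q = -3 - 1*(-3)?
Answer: -2545/9 ≈ -282.78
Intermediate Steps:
Q = 0 (Q = (-3 - 1*(-3))/8 = (-3 + 3)/8 = (⅛)*0 = 0)
Z(w) = -2/w (Z(w) = (0 - 2)/(w + 0) = -2/w)
((-6 + 10*1) + Z(-9)) - 287 = ((-6 + 10*1) - 2/(-9)) - 287 = ((-6 + 10) - 2*(-⅑)) - 287 = (4 + 2/9) - 287 = 38/9 - 287 = -2545/9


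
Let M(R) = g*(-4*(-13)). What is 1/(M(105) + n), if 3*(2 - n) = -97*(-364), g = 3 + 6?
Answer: -3/33898 ≈ -8.8501e-5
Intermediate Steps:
g = 9
n = -35302/3 (n = 2 - (-97)*(-364)/3 = 2 - ⅓*35308 = 2 - 35308/3 = -35302/3 ≈ -11767.)
M(R) = 468 (M(R) = 9*(-4*(-13)) = 9*52 = 468)
1/(M(105) + n) = 1/(468 - 35302/3) = 1/(-33898/3) = -3/33898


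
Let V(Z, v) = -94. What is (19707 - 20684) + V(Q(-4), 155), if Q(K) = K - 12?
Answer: -1071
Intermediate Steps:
Q(K) = -12 + K
(19707 - 20684) + V(Q(-4), 155) = (19707 - 20684) - 94 = -977 - 94 = -1071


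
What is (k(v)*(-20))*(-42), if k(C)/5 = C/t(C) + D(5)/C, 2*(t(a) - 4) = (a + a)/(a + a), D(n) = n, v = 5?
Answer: 26600/3 ≈ 8866.7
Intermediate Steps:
t(a) = 9/2 (t(a) = 4 + ((a + a)/(a + a))/2 = 4 + ((2*a)/((2*a)))/2 = 4 + ((2*a)*(1/(2*a)))/2 = 4 + (½)*1 = 4 + ½ = 9/2)
k(C) = 25/C + 10*C/9 (k(C) = 5*(C/(9/2) + 5/C) = 5*(C*(2/9) + 5/C) = 5*(2*C/9 + 5/C) = 5*(5/C + 2*C/9) = 25/C + 10*C/9)
(k(v)*(-20))*(-42) = ((25/5 + (10/9)*5)*(-20))*(-42) = ((25*(⅕) + 50/9)*(-20))*(-42) = ((5 + 50/9)*(-20))*(-42) = ((95/9)*(-20))*(-42) = -1900/9*(-42) = 26600/3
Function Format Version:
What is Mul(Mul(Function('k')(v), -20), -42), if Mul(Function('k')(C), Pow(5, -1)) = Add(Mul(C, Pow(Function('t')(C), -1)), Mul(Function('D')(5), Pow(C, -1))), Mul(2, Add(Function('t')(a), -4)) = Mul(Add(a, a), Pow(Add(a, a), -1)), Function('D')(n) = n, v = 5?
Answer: Rational(26600, 3) ≈ 8866.7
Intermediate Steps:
Function('t')(a) = Rational(9, 2) (Function('t')(a) = Add(4, Mul(Rational(1, 2), Mul(Add(a, a), Pow(Add(a, a), -1)))) = Add(4, Mul(Rational(1, 2), Mul(Mul(2, a), Pow(Mul(2, a), -1)))) = Add(4, Mul(Rational(1, 2), Mul(Mul(2, a), Mul(Rational(1, 2), Pow(a, -1))))) = Add(4, Mul(Rational(1, 2), 1)) = Add(4, Rational(1, 2)) = Rational(9, 2))
Function('k')(C) = Add(Mul(25, Pow(C, -1)), Mul(Rational(10, 9), C)) (Function('k')(C) = Mul(5, Add(Mul(C, Pow(Rational(9, 2), -1)), Mul(5, Pow(C, -1)))) = Mul(5, Add(Mul(C, Rational(2, 9)), Mul(5, Pow(C, -1)))) = Mul(5, Add(Mul(Rational(2, 9), C), Mul(5, Pow(C, -1)))) = Mul(5, Add(Mul(5, Pow(C, -1)), Mul(Rational(2, 9), C))) = Add(Mul(25, Pow(C, -1)), Mul(Rational(10, 9), C)))
Mul(Mul(Function('k')(v), -20), -42) = Mul(Mul(Add(Mul(25, Pow(5, -1)), Mul(Rational(10, 9), 5)), -20), -42) = Mul(Mul(Add(Mul(25, Rational(1, 5)), Rational(50, 9)), -20), -42) = Mul(Mul(Add(5, Rational(50, 9)), -20), -42) = Mul(Mul(Rational(95, 9), -20), -42) = Mul(Rational(-1900, 9), -42) = Rational(26600, 3)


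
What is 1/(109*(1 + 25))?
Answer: 1/2834 ≈ 0.00035286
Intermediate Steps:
1/(109*(1 + 25)) = (1/109)/26 = (1/109)*(1/26) = 1/2834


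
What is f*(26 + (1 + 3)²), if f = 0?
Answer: 0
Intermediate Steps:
f*(26 + (1 + 3)²) = 0*(26 + (1 + 3)²) = 0*(26 + 4²) = 0*(26 + 16) = 0*42 = 0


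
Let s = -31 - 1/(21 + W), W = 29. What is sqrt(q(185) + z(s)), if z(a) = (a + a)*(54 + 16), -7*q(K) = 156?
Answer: I*sqrt(5347230)/35 ≈ 66.069*I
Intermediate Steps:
q(K) = -156/7 (q(K) = -1/7*156 = -156/7)
s = -1551/50 (s = -31 - 1/(21 + 29) = -31 - 1/50 = -1551/50 ≈ -31.020)
z(a) = 140*a (z(a) = (2*a)*70 = 140*a)
sqrt(q(185) + z(s)) = sqrt(-156/7 + 140*(-1551/50)) = sqrt(-156/7 - 21714/5) = sqrt(-152778/35) = I*sqrt(5347230)/35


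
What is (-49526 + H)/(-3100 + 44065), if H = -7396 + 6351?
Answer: -16857/13655 ≈ -1.2345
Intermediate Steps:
H = -1045
(-49526 + H)/(-3100 + 44065) = (-49526 - 1045)/(-3100 + 44065) = -50571/40965 = -50571*1/40965 = -16857/13655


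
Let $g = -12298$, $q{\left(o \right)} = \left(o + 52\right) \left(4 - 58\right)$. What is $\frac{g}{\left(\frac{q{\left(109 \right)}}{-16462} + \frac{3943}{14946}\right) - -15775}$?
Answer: $- \frac{137536948068}{176431474795} \approx -0.77955$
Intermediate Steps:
$q{\left(o \right)} = -2808 - 54 o$ ($q{\left(o \right)} = \left(52 + o\right) \left(-54\right) = -2808 - 54 o$)
$\frac{g}{\left(\frac{q{\left(109 \right)}}{-16462} + \frac{3943}{14946}\right) - -15775} = - \frac{12298}{\left(\frac{-2808 - 5886}{-16462} + \frac{3943}{14946}\right) - -15775} = - \frac{12298}{\left(\left(-2808 - 5886\right) \left(- \frac{1}{16462}\right) + 3943 \cdot \frac{1}{14946}\right) + 15775} = - \frac{12298}{\left(\left(-8694\right) \left(- \frac{1}{16462}\right) + \frac{3943}{14946}\right) + 15775} = - \frac{12298}{\left(\frac{4347}{8231} + \frac{3943}{14946}\right) + 15775} = - \frac{12298}{\frac{97425095}{123020526} + 15775} = - \frac{12298}{\frac{1940746222745}{123020526}} = \left(-12298\right) \frac{123020526}{1940746222745} = - \frac{137536948068}{176431474795}$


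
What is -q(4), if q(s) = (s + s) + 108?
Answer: -116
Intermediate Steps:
q(s) = 108 + 2*s (q(s) = 2*s + 108 = 108 + 2*s)
-q(4) = -(108 + 2*4) = -(108 + 8) = -1*116 = -116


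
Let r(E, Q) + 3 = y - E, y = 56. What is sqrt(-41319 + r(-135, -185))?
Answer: I*sqrt(41131) ≈ 202.81*I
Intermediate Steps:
r(E, Q) = 53 - E (r(E, Q) = -3 + (56 - E) = 53 - E)
sqrt(-41319 + r(-135, -185)) = sqrt(-41319 + (53 - 1*(-135))) = sqrt(-41319 + (53 + 135)) = sqrt(-41319 + 188) = sqrt(-41131) = I*sqrt(41131)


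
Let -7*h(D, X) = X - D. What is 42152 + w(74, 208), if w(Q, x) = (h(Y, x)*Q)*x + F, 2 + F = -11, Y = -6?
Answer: -2998915/7 ≈ -4.2842e+5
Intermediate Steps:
h(D, X) = -X/7 + D/7 (h(D, X) = -(X - D)/7 = -X/7 + D/7)
F = -13 (F = -2 - 11 = -13)
w(Q, x) = -13 + Q*x*(-6/7 - x/7) (w(Q, x) = ((-x/7 + (⅐)*(-6))*Q)*x - 13 = ((-x/7 - 6/7)*Q)*x - 13 = ((-6/7 - x/7)*Q)*x - 13 = (Q*(-6/7 - x/7))*x - 13 = Q*x*(-6/7 - x/7) - 13 = -13 + Q*x*(-6/7 - x/7))
42152 + w(74, 208) = 42152 + (-13 - ⅐*74*208*(6 + 208)) = 42152 + (-13 - ⅐*74*208*214) = 42152 + (-13 - 3293888/7) = 42152 - 3293979/7 = -2998915/7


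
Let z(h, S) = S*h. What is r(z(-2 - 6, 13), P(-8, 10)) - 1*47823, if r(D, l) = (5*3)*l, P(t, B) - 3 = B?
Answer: -47628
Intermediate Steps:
P(t, B) = 3 + B
r(D, l) = 15*l
r(z(-2 - 6, 13), P(-8, 10)) - 1*47823 = 15*(3 + 10) - 1*47823 = 15*13 - 47823 = 195 - 47823 = -47628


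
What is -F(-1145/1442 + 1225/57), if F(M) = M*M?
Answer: -2894030404225/6755853636 ≈ -428.37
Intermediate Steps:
F(M) = M**2
-F(-1145/1442 + 1225/57) = -(-1145/1442 + 1225/57)**2 = -(1701185/82194)**2 = -1*2894030404225/6755853636 = -2894030404225/6755853636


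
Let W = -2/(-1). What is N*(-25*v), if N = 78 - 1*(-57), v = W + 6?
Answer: -27000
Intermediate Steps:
W = 2 (W = -2*(-1) = 2)
v = 8 (v = 2 + 6 = 8)
N = 135 (N = 78 + 57 = 135)
N*(-25*v) = 135*(-25*8) = 135*(-200) = -27000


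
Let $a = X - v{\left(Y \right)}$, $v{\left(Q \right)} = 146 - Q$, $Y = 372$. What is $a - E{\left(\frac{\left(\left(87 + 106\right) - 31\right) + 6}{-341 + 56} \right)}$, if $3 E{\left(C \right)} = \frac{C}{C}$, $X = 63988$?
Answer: $\frac{192641}{3} \approx 64214.0$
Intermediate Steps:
$E{\left(C \right)} = \frac{1}{3}$ ($E{\left(C \right)} = \frac{C \frac{1}{C}}{3} = \frac{1}{3} \cdot 1 = \frac{1}{3}$)
$a = 64214$ ($a = 63988 - \left(146 - 372\right) = 63988 - -226 = 63988 + 226 = 64214$)
$a - E{\left(\frac{\left(\left(87 + 106\right) - 31\right) + 6}{-341 + 56} \right)} = 64214 - \frac{1}{3} = \frac{192641}{3}$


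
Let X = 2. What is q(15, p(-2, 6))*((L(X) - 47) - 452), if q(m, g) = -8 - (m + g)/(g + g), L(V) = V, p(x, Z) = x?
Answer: 9443/4 ≈ 2360.8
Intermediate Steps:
q(m, g) = -8 - (g + m)/(2*g)
q(15, p(-2, 6))*((L(X) - 47) - 452) = ((½)*(-1*15 - 17*(-2))/(-2))*((2 - 47) - 452) = ((½)*(-½)*(-15 + 34))*(-45 - 452) = ((½)*(-½)*19)*(-497) = -19/4*(-497) = 9443/4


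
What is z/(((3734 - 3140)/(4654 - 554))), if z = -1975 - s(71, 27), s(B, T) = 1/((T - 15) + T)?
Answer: -157903300/11583 ≈ -13632.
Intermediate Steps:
s(B, T) = 1/(-15 + 2*T) (s(B, T) = 1/((-15 + T) + T) = 1/(-15 + 2*T))
z = -77026/39 (z = -1975 - 1/(-15 + 2*27) = -1975 - 1/(-15 + 54) = -1975 - 1/39 = -77026/39 ≈ -1975.0)
z/(((3734 - 3140)/(4654 - 554))) = -77026*(4654 - 554)/(3734 - 3140)/39 = -77026/(39*(594/4100)) = -77026/(39*(594*(1/4100))) = -77026/(39*297/2050) = -77026/39*2050/297 = -157903300/11583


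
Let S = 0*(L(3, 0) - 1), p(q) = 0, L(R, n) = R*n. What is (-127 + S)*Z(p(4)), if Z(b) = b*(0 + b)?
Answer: 0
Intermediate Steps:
Z(b) = b² (Z(b) = b*b = b²)
S = 0 (S = 0*(3*0 - 1) = 0*(0 - 1) = 0*(-1) = 0)
(-127 + S)*Z(p(4)) = (-127 + 0)*0² = -127*0 = 0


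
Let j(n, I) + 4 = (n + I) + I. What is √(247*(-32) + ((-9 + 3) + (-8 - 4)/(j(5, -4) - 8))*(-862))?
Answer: 2*I*√21385/5 ≈ 58.494*I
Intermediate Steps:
j(n, I) = -4 + n + 2*I (j(n, I) = -4 + ((n + I) + I) = -4 + ((I + n) + I) = -4 + (n + 2*I) = -4 + n + 2*I)
√(247*(-32) + ((-9 + 3) + (-8 - 4)/(j(5, -4) - 8))*(-862)) = √(247*(-32) + ((-9 + 3) + (-8 - 4)/((-4 + 5 + 2*(-4)) - 8))*(-862)) = √(-7904 + (-6 - 12/((-4 + 5 - 8) - 8))*(-862)) = √(-7904 + (-6 - 12/(-7 - 8))*(-862)) = √(-7904 + (-6 - 12/(-15))*(-862)) = √(-7904 + (-6 - 12*(-1/15))*(-862)) = √(-7904 + (-6 + ⅘)*(-862)) = √(-7904 - 26/5*(-862)) = √(-7904 + 22412/5) = √(-17108/5) = 2*I*√21385/5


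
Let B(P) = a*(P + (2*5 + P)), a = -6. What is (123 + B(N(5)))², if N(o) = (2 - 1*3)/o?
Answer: 106929/25 ≈ 4277.2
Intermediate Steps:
N(o) = -1/o (N(o) = (2 - 3)/o = -1/o)
B(P) = -60 - 12*P (B(P) = -6*(P + (2*5 + P)) = -6*(P + (10 + P)) = -6*(10 + 2*P) = -60 - 12*P)
(123 + B(N(5)))² = (123 + (-60 - (-12)/5))² = (123 + (-60 - 12*(-⅕)))² = (123 + (-60 + 12/5))² = (123 - 288/5)² = (327/5)² = 106929/25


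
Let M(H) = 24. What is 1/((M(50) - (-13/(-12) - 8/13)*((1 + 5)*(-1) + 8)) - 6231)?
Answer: -78/484219 ≈ -0.00016108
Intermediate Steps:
1/((M(50) - (-13/(-12) - 8/13)*((1 + 5)*(-1) + 8)) - 6231) = 1/((24 - (-13/(-12) - 8/13)*((1 + 5)*(-1) + 8)) - 6231) = 1/((24 - (-13*(-1/12) - 8*1/13)*(6*(-1) + 8)) - 6231) = 1/((24 - (13/12 - 8/13)*(-6 + 8)) - 6231) = 1/((24 - 73*2/156) - 6231) = 1/((24 - 1*73/78) - 6231) = 1/((24 - 73/78) - 6231) = 1/(1799/78 - 6231) = 1/(-484219/78) = -78/484219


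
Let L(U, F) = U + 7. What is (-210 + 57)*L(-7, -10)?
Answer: 0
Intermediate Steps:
L(U, F) = 7 + U
(-210 + 57)*L(-7, -10) = (-210 + 57)*(7 - 7) = -153*0 = 0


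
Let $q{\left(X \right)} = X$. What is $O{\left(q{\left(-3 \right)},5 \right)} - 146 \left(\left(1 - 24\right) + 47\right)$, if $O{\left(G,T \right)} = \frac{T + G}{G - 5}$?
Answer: $- \frac{14017}{4} \approx -3504.3$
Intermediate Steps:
$O{\left(G,T \right)} = \frac{G + T}{-5 + G}$
$O{\left(q{\left(-3 \right)},5 \right)} - 146 \left(\left(1 - 24\right) + 47\right) = \frac{-3 + 5}{-5 - 3} - 146 \left(\left(1 - 24\right) + 47\right) = \frac{1}{-8} \cdot 2 - 146 \left(-23 + 47\right) = \left(- \frac{1}{8}\right) 2 - 3504 = - \frac{1}{4} - 3504 = - \frac{14017}{4}$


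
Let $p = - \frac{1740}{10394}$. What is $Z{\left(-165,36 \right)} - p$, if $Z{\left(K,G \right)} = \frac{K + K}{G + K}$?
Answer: $\frac{609080}{223471} \approx 2.7255$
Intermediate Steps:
$Z{\left(K,G \right)} = \frac{2 K}{G + K}$
$p = - \frac{870}{5197}$ ($p = \left(-1740\right) \frac{1}{10394} = - \frac{870}{5197} \approx -0.1674$)
$Z{\left(-165,36 \right)} - p = 2 \left(-165\right) \frac{1}{36 - 165} - - \frac{870}{5197} = 2 \left(-165\right) \frac{1}{-129} + \frac{870}{5197} = 2 \left(-165\right) \left(- \frac{1}{129}\right) + \frac{870}{5197} = \frac{110}{43} + \frac{870}{5197} = \frac{609080}{223471}$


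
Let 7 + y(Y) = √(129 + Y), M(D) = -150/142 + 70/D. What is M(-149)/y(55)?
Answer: -22603/285633 - 6458*√46/285633 ≈ -0.23248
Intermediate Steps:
M(D) = -75/71 + 70/D (M(D) = -150*1/142 + 70/D = -75/71 + 70/D)
y(Y) = -7 + √(129 + Y)
M(-149)/y(55) = (-75/71 + 70/(-149))/(-7 + √(129 + 55)) = (-75/71 + 70*(-1/149))/(-7 + √184) = (-75/71 - 70/149)/(-7 + 2*√46) = -16145/(10579*(-7 + 2*√46))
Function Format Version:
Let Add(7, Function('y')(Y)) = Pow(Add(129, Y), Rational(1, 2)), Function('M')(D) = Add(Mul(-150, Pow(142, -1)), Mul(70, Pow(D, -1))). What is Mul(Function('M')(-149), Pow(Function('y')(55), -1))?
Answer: Add(Rational(-22603, 285633), Mul(Rational(-6458, 285633), Pow(46, Rational(1, 2)))) ≈ -0.23248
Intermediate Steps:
Function('M')(D) = Add(Rational(-75, 71), Mul(70, Pow(D, -1))) (Function('M')(D) = Add(Mul(-150, Rational(1, 142)), Mul(70, Pow(D, -1))) = Add(Rational(-75, 71), Mul(70, Pow(D, -1))))
Function('y')(Y) = Add(-7, Pow(Add(129, Y), Rational(1, 2)))
Mul(Function('M')(-149), Pow(Function('y')(55), -1)) = Mul(Add(Rational(-75, 71), Mul(70, Pow(-149, -1))), Pow(Add(-7, Pow(Add(129, 55), Rational(1, 2))), -1)) = Mul(Add(Rational(-75, 71), Mul(70, Rational(-1, 149))), Pow(Add(-7, Pow(184, Rational(1, 2))), -1)) = Mul(Add(Rational(-75, 71), Rational(-70, 149)), Pow(Add(-7, Mul(2, Pow(46, Rational(1, 2)))), -1)) = Mul(Rational(-16145, 10579), Pow(Add(-7, Mul(2, Pow(46, Rational(1, 2)))), -1))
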